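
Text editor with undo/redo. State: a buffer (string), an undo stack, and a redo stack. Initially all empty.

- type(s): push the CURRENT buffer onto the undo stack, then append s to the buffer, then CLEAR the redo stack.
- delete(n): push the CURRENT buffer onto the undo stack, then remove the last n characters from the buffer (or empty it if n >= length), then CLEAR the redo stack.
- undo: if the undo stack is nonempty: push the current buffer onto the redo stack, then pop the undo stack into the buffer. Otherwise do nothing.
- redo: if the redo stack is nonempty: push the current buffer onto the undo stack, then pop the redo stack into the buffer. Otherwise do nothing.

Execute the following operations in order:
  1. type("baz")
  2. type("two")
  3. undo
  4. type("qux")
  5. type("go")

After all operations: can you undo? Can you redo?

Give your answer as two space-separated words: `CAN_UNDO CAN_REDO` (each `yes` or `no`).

After op 1 (type): buf='baz' undo_depth=1 redo_depth=0
After op 2 (type): buf='baztwo' undo_depth=2 redo_depth=0
After op 3 (undo): buf='baz' undo_depth=1 redo_depth=1
After op 4 (type): buf='bazqux' undo_depth=2 redo_depth=0
After op 5 (type): buf='bazquxgo' undo_depth=3 redo_depth=0

Answer: yes no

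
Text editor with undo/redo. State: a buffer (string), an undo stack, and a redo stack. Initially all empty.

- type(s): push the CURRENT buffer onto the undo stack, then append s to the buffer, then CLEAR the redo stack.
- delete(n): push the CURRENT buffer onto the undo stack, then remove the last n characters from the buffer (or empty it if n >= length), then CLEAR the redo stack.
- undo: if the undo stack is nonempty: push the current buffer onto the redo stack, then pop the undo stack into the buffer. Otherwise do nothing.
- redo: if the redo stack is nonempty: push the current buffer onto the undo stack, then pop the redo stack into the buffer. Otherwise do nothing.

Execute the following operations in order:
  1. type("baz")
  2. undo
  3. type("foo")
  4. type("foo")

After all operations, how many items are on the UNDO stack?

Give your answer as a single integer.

Answer: 2

Derivation:
After op 1 (type): buf='baz' undo_depth=1 redo_depth=0
After op 2 (undo): buf='(empty)' undo_depth=0 redo_depth=1
After op 3 (type): buf='foo' undo_depth=1 redo_depth=0
After op 4 (type): buf='foofoo' undo_depth=2 redo_depth=0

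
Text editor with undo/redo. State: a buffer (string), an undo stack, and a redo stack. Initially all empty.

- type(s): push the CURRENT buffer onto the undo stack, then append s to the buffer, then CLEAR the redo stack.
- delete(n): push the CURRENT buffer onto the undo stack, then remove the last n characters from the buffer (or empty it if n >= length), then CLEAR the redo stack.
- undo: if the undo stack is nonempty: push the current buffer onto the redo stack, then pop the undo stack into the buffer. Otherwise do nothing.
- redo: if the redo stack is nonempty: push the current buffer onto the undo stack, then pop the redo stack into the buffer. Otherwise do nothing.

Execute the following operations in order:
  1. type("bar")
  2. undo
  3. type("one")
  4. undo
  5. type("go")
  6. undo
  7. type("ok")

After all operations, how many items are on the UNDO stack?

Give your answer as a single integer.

After op 1 (type): buf='bar' undo_depth=1 redo_depth=0
After op 2 (undo): buf='(empty)' undo_depth=0 redo_depth=1
After op 3 (type): buf='one' undo_depth=1 redo_depth=0
After op 4 (undo): buf='(empty)' undo_depth=0 redo_depth=1
After op 5 (type): buf='go' undo_depth=1 redo_depth=0
After op 6 (undo): buf='(empty)' undo_depth=0 redo_depth=1
After op 7 (type): buf='ok' undo_depth=1 redo_depth=0

Answer: 1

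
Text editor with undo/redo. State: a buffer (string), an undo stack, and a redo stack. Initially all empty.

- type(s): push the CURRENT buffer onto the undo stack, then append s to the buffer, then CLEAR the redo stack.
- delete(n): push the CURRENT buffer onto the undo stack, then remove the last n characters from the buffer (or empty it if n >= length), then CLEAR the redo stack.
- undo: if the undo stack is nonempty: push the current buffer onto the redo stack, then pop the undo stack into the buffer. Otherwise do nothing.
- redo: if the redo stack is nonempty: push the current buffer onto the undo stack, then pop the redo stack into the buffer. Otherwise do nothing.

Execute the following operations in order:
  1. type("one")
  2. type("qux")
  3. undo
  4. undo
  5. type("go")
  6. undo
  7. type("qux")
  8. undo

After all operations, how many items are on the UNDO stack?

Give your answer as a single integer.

Answer: 0

Derivation:
After op 1 (type): buf='one' undo_depth=1 redo_depth=0
After op 2 (type): buf='onequx' undo_depth=2 redo_depth=0
After op 3 (undo): buf='one' undo_depth=1 redo_depth=1
After op 4 (undo): buf='(empty)' undo_depth=0 redo_depth=2
After op 5 (type): buf='go' undo_depth=1 redo_depth=0
After op 6 (undo): buf='(empty)' undo_depth=0 redo_depth=1
After op 7 (type): buf='qux' undo_depth=1 redo_depth=0
After op 8 (undo): buf='(empty)' undo_depth=0 redo_depth=1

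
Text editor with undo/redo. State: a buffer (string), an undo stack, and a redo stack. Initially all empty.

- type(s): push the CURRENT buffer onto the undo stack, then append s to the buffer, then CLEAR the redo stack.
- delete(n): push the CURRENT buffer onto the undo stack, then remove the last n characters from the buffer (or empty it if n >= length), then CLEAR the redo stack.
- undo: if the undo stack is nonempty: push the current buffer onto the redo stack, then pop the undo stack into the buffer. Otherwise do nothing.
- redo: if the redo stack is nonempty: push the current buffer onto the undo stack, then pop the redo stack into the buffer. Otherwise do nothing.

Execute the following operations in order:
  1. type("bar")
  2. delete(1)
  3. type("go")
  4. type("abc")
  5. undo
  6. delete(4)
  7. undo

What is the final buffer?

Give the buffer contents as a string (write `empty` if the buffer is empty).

Answer: bago

Derivation:
After op 1 (type): buf='bar' undo_depth=1 redo_depth=0
After op 2 (delete): buf='ba' undo_depth=2 redo_depth=0
After op 3 (type): buf='bago' undo_depth=3 redo_depth=0
After op 4 (type): buf='bagoabc' undo_depth=4 redo_depth=0
After op 5 (undo): buf='bago' undo_depth=3 redo_depth=1
After op 6 (delete): buf='(empty)' undo_depth=4 redo_depth=0
After op 7 (undo): buf='bago' undo_depth=3 redo_depth=1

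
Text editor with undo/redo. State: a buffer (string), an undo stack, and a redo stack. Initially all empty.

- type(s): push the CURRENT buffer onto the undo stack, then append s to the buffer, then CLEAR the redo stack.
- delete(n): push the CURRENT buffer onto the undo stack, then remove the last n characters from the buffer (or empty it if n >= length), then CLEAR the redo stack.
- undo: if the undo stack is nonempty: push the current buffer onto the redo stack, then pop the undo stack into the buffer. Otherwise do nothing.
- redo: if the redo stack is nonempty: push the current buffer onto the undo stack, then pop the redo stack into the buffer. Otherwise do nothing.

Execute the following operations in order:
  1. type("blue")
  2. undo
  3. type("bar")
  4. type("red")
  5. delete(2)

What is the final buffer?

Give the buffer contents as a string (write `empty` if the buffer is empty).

After op 1 (type): buf='blue' undo_depth=1 redo_depth=0
After op 2 (undo): buf='(empty)' undo_depth=0 redo_depth=1
After op 3 (type): buf='bar' undo_depth=1 redo_depth=0
After op 4 (type): buf='barred' undo_depth=2 redo_depth=0
After op 5 (delete): buf='barr' undo_depth=3 redo_depth=0

Answer: barr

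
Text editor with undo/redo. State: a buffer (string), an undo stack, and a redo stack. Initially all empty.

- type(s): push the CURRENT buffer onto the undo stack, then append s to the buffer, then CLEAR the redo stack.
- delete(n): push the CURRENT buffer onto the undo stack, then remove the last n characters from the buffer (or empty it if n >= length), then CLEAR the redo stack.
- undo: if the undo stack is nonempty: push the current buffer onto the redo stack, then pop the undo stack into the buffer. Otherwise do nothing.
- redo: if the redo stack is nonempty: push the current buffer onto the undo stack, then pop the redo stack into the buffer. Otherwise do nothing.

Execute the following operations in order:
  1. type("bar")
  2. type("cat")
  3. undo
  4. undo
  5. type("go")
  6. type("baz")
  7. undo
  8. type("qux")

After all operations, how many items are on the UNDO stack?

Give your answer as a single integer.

Answer: 2

Derivation:
After op 1 (type): buf='bar' undo_depth=1 redo_depth=0
After op 2 (type): buf='barcat' undo_depth=2 redo_depth=0
After op 3 (undo): buf='bar' undo_depth=1 redo_depth=1
After op 4 (undo): buf='(empty)' undo_depth=0 redo_depth=2
After op 5 (type): buf='go' undo_depth=1 redo_depth=0
After op 6 (type): buf='gobaz' undo_depth=2 redo_depth=0
After op 7 (undo): buf='go' undo_depth=1 redo_depth=1
After op 8 (type): buf='goqux' undo_depth=2 redo_depth=0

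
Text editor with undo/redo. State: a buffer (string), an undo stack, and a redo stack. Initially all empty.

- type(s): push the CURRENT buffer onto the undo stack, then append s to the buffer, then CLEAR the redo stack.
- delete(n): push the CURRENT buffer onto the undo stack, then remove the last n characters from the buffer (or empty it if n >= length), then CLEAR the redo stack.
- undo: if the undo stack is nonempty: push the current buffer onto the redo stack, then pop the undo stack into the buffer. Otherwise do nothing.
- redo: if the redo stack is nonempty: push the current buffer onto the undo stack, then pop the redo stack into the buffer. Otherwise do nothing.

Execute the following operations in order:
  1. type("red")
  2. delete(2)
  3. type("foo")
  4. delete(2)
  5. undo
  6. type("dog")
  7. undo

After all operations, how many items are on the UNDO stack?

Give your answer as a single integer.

Answer: 3

Derivation:
After op 1 (type): buf='red' undo_depth=1 redo_depth=0
After op 2 (delete): buf='r' undo_depth=2 redo_depth=0
After op 3 (type): buf='rfoo' undo_depth=3 redo_depth=0
After op 4 (delete): buf='rf' undo_depth=4 redo_depth=0
After op 5 (undo): buf='rfoo' undo_depth=3 redo_depth=1
After op 6 (type): buf='rfoodog' undo_depth=4 redo_depth=0
After op 7 (undo): buf='rfoo' undo_depth=3 redo_depth=1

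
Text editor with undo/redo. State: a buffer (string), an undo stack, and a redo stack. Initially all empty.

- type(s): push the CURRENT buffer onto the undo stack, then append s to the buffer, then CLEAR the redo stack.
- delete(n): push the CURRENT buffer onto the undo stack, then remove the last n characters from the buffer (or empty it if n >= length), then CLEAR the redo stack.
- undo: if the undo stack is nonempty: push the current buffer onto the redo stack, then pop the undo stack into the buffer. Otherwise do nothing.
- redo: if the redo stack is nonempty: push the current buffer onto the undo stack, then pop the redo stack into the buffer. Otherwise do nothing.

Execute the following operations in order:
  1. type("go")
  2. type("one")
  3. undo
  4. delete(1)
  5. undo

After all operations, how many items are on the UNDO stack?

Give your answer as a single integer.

Answer: 1

Derivation:
After op 1 (type): buf='go' undo_depth=1 redo_depth=0
After op 2 (type): buf='goone' undo_depth=2 redo_depth=0
After op 3 (undo): buf='go' undo_depth=1 redo_depth=1
After op 4 (delete): buf='g' undo_depth=2 redo_depth=0
After op 5 (undo): buf='go' undo_depth=1 redo_depth=1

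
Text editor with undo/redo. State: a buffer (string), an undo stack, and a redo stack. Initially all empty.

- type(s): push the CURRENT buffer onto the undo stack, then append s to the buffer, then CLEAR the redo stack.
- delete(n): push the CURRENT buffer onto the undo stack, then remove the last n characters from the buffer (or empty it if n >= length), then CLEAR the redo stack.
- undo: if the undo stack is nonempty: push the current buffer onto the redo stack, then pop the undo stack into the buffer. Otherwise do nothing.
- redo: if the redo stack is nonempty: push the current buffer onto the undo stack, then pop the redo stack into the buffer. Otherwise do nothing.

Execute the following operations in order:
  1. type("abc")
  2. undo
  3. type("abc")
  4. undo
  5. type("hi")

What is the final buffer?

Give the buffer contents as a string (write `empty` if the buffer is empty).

Answer: hi

Derivation:
After op 1 (type): buf='abc' undo_depth=1 redo_depth=0
After op 2 (undo): buf='(empty)' undo_depth=0 redo_depth=1
After op 3 (type): buf='abc' undo_depth=1 redo_depth=0
After op 4 (undo): buf='(empty)' undo_depth=0 redo_depth=1
After op 5 (type): buf='hi' undo_depth=1 redo_depth=0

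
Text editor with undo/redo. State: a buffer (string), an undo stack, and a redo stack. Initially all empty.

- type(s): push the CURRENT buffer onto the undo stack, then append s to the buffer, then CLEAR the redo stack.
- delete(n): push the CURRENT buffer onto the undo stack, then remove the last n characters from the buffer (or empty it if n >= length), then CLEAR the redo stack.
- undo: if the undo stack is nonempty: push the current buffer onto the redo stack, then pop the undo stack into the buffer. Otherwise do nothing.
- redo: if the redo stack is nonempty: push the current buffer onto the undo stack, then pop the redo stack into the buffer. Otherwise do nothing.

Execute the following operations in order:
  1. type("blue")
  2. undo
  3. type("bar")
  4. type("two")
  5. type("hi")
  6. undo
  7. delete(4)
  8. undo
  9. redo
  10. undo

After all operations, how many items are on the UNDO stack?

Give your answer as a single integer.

Answer: 2

Derivation:
After op 1 (type): buf='blue' undo_depth=1 redo_depth=0
After op 2 (undo): buf='(empty)' undo_depth=0 redo_depth=1
After op 3 (type): buf='bar' undo_depth=1 redo_depth=0
After op 4 (type): buf='bartwo' undo_depth=2 redo_depth=0
After op 5 (type): buf='bartwohi' undo_depth=3 redo_depth=0
After op 6 (undo): buf='bartwo' undo_depth=2 redo_depth=1
After op 7 (delete): buf='ba' undo_depth=3 redo_depth=0
After op 8 (undo): buf='bartwo' undo_depth=2 redo_depth=1
After op 9 (redo): buf='ba' undo_depth=3 redo_depth=0
After op 10 (undo): buf='bartwo' undo_depth=2 redo_depth=1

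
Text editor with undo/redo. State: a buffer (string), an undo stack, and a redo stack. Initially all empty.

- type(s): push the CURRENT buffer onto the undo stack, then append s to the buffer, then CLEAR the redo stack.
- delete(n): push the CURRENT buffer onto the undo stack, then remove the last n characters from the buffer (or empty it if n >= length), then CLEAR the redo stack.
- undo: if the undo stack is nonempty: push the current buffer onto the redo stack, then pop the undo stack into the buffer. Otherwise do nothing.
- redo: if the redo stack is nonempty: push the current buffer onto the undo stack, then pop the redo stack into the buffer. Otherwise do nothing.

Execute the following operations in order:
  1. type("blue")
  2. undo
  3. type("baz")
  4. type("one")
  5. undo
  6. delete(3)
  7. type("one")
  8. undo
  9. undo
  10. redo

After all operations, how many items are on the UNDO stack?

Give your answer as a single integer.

After op 1 (type): buf='blue' undo_depth=1 redo_depth=0
After op 2 (undo): buf='(empty)' undo_depth=0 redo_depth=1
After op 3 (type): buf='baz' undo_depth=1 redo_depth=0
After op 4 (type): buf='bazone' undo_depth=2 redo_depth=0
After op 5 (undo): buf='baz' undo_depth=1 redo_depth=1
After op 6 (delete): buf='(empty)' undo_depth=2 redo_depth=0
After op 7 (type): buf='one' undo_depth=3 redo_depth=0
After op 8 (undo): buf='(empty)' undo_depth=2 redo_depth=1
After op 9 (undo): buf='baz' undo_depth=1 redo_depth=2
After op 10 (redo): buf='(empty)' undo_depth=2 redo_depth=1

Answer: 2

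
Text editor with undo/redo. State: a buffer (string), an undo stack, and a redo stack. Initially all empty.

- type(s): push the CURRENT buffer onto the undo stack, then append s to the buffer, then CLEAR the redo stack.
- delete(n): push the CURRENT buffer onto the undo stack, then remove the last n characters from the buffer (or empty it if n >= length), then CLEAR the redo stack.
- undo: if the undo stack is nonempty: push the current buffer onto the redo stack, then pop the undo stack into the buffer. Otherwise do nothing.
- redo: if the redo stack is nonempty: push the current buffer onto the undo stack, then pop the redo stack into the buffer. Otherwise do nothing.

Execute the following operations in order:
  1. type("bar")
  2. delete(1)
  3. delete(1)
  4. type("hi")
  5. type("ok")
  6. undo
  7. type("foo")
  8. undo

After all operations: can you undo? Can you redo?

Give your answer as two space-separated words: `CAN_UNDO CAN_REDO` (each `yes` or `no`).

Answer: yes yes

Derivation:
After op 1 (type): buf='bar' undo_depth=1 redo_depth=0
After op 2 (delete): buf='ba' undo_depth=2 redo_depth=0
After op 3 (delete): buf='b' undo_depth=3 redo_depth=0
After op 4 (type): buf='bhi' undo_depth=4 redo_depth=0
After op 5 (type): buf='bhiok' undo_depth=5 redo_depth=0
After op 6 (undo): buf='bhi' undo_depth=4 redo_depth=1
After op 7 (type): buf='bhifoo' undo_depth=5 redo_depth=0
After op 8 (undo): buf='bhi' undo_depth=4 redo_depth=1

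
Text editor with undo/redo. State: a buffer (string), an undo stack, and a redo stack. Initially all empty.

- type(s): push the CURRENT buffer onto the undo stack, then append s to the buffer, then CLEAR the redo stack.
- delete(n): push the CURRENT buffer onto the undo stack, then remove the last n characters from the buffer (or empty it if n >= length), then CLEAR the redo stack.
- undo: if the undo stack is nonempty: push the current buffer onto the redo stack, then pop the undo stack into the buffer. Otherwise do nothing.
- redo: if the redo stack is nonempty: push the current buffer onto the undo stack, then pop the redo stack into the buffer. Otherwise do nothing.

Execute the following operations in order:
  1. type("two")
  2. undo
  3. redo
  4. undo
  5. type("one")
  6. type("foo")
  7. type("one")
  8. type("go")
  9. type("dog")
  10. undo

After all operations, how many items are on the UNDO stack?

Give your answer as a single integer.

After op 1 (type): buf='two' undo_depth=1 redo_depth=0
After op 2 (undo): buf='(empty)' undo_depth=0 redo_depth=1
After op 3 (redo): buf='two' undo_depth=1 redo_depth=0
After op 4 (undo): buf='(empty)' undo_depth=0 redo_depth=1
After op 5 (type): buf='one' undo_depth=1 redo_depth=0
After op 6 (type): buf='onefoo' undo_depth=2 redo_depth=0
After op 7 (type): buf='onefooone' undo_depth=3 redo_depth=0
After op 8 (type): buf='onefooonego' undo_depth=4 redo_depth=0
After op 9 (type): buf='onefooonegodog' undo_depth=5 redo_depth=0
After op 10 (undo): buf='onefooonego' undo_depth=4 redo_depth=1

Answer: 4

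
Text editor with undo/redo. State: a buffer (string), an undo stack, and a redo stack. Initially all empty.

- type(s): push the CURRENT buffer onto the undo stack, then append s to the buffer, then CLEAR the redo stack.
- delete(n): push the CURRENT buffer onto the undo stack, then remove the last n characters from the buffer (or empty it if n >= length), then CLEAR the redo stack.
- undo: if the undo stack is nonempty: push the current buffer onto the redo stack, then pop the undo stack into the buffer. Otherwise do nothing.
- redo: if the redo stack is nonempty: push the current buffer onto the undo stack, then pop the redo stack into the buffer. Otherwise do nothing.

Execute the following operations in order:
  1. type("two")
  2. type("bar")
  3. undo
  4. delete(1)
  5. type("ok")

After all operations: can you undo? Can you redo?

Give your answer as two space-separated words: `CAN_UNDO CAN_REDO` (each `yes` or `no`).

After op 1 (type): buf='two' undo_depth=1 redo_depth=0
After op 2 (type): buf='twobar' undo_depth=2 redo_depth=0
After op 3 (undo): buf='two' undo_depth=1 redo_depth=1
After op 4 (delete): buf='tw' undo_depth=2 redo_depth=0
After op 5 (type): buf='twok' undo_depth=3 redo_depth=0

Answer: yes no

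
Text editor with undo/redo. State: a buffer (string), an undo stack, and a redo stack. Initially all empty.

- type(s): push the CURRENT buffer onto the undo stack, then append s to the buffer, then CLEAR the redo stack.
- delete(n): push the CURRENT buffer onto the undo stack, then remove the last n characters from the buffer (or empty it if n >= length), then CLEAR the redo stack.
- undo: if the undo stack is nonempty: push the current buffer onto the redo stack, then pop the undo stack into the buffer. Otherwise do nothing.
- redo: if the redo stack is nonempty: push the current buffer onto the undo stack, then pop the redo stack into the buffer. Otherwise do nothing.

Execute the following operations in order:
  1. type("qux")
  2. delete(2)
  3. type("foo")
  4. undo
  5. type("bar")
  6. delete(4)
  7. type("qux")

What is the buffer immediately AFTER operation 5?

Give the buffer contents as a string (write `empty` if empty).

After op 1 (type): buf='qux' undo_depth=1 redo_depth=0
After op 2 (delete): buf='q' undo_depth=2 redo_depth=0
After op 3 (type): buf='qfoo' undo_depth=3 redo_depth=0
After op 4 (undo): buf='q' undo_depth=2 redo_depth=1
After op 5 (type): buf='qbar' undo_depth=3 redo_depth=0

Answer: qbar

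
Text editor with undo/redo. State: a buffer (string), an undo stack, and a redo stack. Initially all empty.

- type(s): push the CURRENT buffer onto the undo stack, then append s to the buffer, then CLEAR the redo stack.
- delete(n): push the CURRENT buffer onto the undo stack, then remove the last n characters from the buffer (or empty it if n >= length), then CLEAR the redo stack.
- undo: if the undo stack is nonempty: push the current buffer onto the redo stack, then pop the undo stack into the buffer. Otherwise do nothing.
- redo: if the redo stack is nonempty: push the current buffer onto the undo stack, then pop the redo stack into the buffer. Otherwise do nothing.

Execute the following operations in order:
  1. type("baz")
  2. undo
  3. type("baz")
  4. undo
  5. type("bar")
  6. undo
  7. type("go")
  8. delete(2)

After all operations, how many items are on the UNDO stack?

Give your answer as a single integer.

Answer: 2

Derivation:
After op 1 (type): buf='baz' undo_depth=1 redo_depth=0
After op 2 (undo): buf='(empty)' undo_depth=0 redo_depth=1
After op 3 (type): buf='baz' undo_depth=1 redo_depth=0
After op 4 (undo): buf='(empty)' undo_depth=0 redo_depth=1
After op 5 (type): buf='bar' undo_depth=1 redo_depth=0
After op 6 (undo): buf='(empty)' undo_depth=0 redo_depth=1
After op 7 (type): buf='go' undo_depth=1 redo_depth=0
After op 8 (delete): buf='(empty)' undo_depth=2 redo_depth=0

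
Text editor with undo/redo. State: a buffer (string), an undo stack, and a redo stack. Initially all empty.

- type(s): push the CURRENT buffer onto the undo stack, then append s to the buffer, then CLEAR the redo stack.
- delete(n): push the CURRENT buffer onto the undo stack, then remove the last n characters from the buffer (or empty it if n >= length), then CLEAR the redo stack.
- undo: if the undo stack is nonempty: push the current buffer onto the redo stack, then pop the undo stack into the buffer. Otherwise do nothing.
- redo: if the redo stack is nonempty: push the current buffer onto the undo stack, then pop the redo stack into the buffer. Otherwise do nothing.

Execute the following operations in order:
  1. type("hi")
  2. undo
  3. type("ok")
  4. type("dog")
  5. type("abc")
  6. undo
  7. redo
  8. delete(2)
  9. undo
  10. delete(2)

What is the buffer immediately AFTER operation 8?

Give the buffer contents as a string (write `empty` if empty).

After op 1 (type): buf='hi' undo_depth=1 redo_depth=0
After op 2 (undo): buf='(empty)' undo_depth=0 redo_depth=1
After op 3 (type): buf='ok' undo_depth=1 redo_depth=0
After op 4 (type): buf='okdog' undo_depth=2 redo_depth=0
After op 5 (type): buf='okdogabc' undo_depth=3 redo_depth=0
After op 6 (undo): buf='okdog' undo_depth=2 redo_depth=1
After op 7 (redo): buf='okdogabc' undo_depth=3 redo_depth=0
After op 8 (delete): buf='okdoga' undo_depth=4 redo_depth=0

Answer: okdoga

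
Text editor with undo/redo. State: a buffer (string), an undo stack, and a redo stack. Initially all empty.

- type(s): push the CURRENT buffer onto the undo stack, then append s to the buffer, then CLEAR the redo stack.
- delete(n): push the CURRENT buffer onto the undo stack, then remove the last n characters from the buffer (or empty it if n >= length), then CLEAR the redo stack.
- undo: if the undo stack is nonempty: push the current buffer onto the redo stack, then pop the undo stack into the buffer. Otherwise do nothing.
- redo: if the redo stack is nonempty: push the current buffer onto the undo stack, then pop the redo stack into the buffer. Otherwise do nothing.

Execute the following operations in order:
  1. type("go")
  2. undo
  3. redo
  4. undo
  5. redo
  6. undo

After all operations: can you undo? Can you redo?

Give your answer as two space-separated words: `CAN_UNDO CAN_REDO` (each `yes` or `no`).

After op 1 (type): buf='go' undo_depth=1 redo_depth=0
After op 2 (undo): buf='(empty)' undo_depth=0 redo_depth=1
After op 3 (redo): buf='go' undo_depth=1 redo_depth=0
After op 4 (undo): buf='(empty)' undo_depth=0 redo_depth=1
After op 5 (redo): buf='go' undo_depth=1 redo_depth=0
After op 6 (undo): buf='(empty)' undo_depth=0 redo_depth=1

Answer: no yes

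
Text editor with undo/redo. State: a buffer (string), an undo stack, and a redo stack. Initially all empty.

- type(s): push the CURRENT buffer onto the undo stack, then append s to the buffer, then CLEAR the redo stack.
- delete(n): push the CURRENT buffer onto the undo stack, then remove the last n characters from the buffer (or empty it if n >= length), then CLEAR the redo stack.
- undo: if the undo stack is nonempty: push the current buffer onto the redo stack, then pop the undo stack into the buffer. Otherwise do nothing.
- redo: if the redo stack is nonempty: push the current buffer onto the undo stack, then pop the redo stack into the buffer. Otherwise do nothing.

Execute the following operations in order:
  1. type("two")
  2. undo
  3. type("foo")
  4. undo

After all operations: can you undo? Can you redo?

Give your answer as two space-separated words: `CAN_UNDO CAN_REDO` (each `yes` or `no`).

After op 1 (type): buf='two' undo_depth=1 redo_depth=0
After op 2 (undo): buf='(empty)' undo_depth=0 redo_depth=1
After op 3 (type): buf='foo' undo_depth=1 redo_depth=0
After op 4 (undo): buf='(empty)' undo_depth=0 redo_depth=1

Answer: no yes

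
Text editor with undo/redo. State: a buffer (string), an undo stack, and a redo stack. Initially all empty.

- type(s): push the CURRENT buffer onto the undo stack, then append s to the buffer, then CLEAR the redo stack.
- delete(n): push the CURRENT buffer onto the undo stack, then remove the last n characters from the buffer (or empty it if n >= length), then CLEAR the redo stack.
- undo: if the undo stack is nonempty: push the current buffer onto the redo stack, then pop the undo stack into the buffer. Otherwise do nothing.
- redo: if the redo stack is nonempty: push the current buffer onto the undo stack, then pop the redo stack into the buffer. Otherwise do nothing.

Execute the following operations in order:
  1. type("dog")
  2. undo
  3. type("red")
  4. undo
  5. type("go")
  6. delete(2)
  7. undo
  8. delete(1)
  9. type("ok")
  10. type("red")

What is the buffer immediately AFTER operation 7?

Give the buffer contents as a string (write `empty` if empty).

Answer: go

Derivation:
After op 1 (type): buf='dog' undo_depth=1 redo_depth=0
After op 2 (undo): buf='(empty)' undo_depth=0 redo_depth=1
After op 3 (type): buf='red' undo_depth=1 redo_depth=0
After op 4 (undo): buf='(empty)' undo_depth=0 redo_depth=1
After op 5 (type): buf='go' undo_depth=1 redo_depth=0
After op 6 (delete): buf='(empty)' undo_depth=2 redo_depth=0
After op 7 (undo): buf='go' undo_depth=1 redo_depth=1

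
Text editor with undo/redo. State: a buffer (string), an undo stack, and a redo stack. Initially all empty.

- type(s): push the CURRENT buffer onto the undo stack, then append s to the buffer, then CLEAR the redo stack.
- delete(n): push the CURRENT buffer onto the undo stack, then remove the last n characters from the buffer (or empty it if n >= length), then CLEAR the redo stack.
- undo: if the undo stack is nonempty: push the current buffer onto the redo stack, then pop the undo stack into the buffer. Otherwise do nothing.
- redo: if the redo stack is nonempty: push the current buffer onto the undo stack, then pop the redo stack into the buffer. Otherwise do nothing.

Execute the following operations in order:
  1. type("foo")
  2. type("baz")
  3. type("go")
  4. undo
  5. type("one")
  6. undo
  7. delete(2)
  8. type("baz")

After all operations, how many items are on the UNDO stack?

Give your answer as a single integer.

After op 1 (type): buf='foo' undo_depth=1 redo_depth=0
After op 2 (type): buf='foobaz' undo_depth=2 redo_depth=0
After op 3 (type): buf='foobazgo' undo_depth=3 redo_depth=0
After op 4 (undo): buf='foobaz' undo_depth=2 redo_depth=1
After op 5 (type): buf='foobazone' undo_depth=3 redo_depth=0
After op 6 (undo): buf='foobaz' undo_depth=2 redo_depth=1
After op 7 (delete): buf='foob' undo_depth=3 redo_depth=0
After op 8 (type): buf='foobbaz' undo_depth=4 redo_depth=0

Answer: 4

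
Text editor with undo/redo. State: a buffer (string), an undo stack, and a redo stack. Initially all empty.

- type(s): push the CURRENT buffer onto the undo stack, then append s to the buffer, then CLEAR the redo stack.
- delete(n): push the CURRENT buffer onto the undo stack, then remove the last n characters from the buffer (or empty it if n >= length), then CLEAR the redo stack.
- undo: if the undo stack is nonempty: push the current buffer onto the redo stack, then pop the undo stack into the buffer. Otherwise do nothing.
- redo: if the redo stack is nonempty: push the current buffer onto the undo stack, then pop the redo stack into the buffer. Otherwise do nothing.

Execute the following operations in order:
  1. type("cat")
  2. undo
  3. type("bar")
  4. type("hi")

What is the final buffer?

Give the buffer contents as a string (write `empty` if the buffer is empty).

After op 1 (type): buf='cat' undo_depth=1 redo_depth=0
After op 2 (undo): buf='(empty)' undo_depth=0 redo_depth=1
After op 3 (type): buf='bar' undo_depth=1 redo_depth=0
After op 4 (type): buf='barhi' undo_depth=2 redo_depth=0

Answer: barhi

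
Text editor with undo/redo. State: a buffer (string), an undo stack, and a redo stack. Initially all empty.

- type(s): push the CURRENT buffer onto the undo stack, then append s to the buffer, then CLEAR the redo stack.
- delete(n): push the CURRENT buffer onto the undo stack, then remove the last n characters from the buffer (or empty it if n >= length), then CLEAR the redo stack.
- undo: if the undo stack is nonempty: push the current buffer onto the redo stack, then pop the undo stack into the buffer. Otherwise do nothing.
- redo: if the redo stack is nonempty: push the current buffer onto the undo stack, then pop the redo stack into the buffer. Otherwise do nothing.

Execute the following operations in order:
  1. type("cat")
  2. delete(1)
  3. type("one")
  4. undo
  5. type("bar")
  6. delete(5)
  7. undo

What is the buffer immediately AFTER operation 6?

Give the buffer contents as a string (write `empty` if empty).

Answer: empty

Derivation:
After op 1 (type): buf='cat' undo_depth=1 redo_depth=0
After op 2 (delete): buf='ca' undo_depth=2 redo_depth=0
After op 3 (type): buf='caone' undo_depth=3 redo_depth=0
After op 4 (undo): buf='ca' undo_depth=2 redo_depth=1
After op 5 (type): buf='cabar' undo_depth=3 redo_depth=0
After op 6 (delete): buf='(empty)' undo_depth=4 redo_depth=0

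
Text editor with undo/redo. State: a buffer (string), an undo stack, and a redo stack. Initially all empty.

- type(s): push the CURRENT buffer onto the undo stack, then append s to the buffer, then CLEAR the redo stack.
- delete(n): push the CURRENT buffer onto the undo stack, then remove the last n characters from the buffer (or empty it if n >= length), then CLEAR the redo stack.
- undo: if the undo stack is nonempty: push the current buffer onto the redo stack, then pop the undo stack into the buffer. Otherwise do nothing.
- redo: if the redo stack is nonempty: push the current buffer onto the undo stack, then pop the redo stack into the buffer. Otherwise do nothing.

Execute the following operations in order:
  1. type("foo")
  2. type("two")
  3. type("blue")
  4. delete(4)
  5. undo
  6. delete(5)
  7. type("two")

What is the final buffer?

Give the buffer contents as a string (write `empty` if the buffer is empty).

After op 1 (type): buf='foo' undo_depth=1 redo_depth=0
After op 2 (type): buf='footwo' undo_depth=2 redo_depth=0
After op 3 (type): buf='footwoblue' undo_depth=3 redo_depth=0
After op 4 (delete): buf='footwo' undo_depth=4 redo_depth=0
After op 5 (undo): buf='footwoblue' undo_depth=3 redo_depth=1
After op 6 (delete): buf='footw' undo_depth=4 redo_depth=0
After op 7 (type): buf='footwtwo' undo_depth=5 redo_depth=0

Answer: footwtwo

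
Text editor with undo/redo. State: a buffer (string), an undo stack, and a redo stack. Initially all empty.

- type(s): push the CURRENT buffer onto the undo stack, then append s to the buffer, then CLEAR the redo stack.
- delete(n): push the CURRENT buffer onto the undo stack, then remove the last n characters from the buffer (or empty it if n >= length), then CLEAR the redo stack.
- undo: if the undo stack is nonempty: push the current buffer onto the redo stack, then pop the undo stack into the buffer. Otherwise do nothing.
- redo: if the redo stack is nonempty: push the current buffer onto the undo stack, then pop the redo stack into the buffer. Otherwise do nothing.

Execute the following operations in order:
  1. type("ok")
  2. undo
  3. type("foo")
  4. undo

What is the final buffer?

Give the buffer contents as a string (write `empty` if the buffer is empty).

After op 1 (type): buf='ok' undo_depth=1 redo_depth=0
After op 2 (undo): buf='(empty)' undo_depth=0 redo_depth=1
After op 3 (type): buf='foo' undo_depth=1 redo_depth=0
After op 4 (undo): buf='(empty)' undo_depth=0 redo_depth=1

Answer: empty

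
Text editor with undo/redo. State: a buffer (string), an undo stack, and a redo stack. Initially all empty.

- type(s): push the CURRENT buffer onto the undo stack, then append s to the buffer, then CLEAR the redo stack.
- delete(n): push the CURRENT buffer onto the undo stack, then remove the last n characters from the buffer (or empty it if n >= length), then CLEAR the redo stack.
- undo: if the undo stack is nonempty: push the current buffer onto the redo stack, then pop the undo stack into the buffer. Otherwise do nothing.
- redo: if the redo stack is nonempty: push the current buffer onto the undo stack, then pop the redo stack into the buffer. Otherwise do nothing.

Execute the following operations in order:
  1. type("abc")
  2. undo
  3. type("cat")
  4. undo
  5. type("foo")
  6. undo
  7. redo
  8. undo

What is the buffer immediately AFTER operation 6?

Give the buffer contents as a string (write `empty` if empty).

After op 1 (type): buf='abc' undo_depth=1 redo_depth=0
After op 2 (undo): buf='(empty)' undo_depth=0 redo_depth=1
After op 3 (type): buf='cat' undo_depth=1 redo_depth=0
After op 4 (undo): buf='(empty)' undo_depth=0 redo_depth=1
After op 5 (type): buf='foo' undo_depth=1 redo_depth=0
After op 6 (undo): buf='(empty)' undo_depth=0 redo_depth=1

Answer: empty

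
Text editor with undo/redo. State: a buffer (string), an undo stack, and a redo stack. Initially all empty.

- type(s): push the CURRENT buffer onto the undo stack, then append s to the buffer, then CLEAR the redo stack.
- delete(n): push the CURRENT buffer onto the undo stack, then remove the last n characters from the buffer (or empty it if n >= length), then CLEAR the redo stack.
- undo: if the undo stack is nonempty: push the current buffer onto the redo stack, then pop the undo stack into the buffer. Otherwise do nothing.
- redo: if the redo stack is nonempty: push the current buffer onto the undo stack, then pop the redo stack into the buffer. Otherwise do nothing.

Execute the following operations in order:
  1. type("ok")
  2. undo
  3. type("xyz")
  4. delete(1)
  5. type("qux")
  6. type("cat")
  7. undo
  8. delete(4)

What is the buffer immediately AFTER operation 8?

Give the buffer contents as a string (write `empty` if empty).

Answer: x

Derivation:
After op 1 (type): buf='ok' undo_depth=1 redo_depth=0
After op 2 (undo): buf='(empty)' undo_depth=0 redo_depth=1
After op 3 (type): buf='xyz' undo_depth=1 redo_depth=0
After op 4 (delete): buf='xy' undo_depth=2 redo_depth=0
After op 5 (type): buf='xyqux' undo_depth=3 redo_depth=0
After op 6 (type): buf='xyquxcat' undo_depth=4 redo_depth=0
After op 7 (undo): buf='xyqux' undo_depth=3 redo_depth=1
After op 8 (delete): buf='x' undo_depth=4 redo_depth=0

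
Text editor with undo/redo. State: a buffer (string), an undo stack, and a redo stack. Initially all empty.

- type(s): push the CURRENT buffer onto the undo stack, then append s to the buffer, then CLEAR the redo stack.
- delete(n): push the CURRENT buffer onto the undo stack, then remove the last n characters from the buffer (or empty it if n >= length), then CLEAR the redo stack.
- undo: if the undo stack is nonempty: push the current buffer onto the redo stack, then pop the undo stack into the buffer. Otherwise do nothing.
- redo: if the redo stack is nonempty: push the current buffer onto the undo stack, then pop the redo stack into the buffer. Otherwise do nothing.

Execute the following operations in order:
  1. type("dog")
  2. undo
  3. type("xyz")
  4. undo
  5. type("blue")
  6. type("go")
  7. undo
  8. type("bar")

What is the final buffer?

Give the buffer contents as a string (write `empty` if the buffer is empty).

After op 1 (type): buf='dog' undo_depth=1 redo_depth=0
After op 2 (undo): buf='(empty)' undo_depth=0 redo_depth=1
After op 3 (type): buf='xyz' undo_depth=1 redo_depth=0
After op 4 (undo): buf='(empty)' undo_depth=0 redo_depth=1
After op 5 (type): buf='blue' undo_depth=1 redo_depth=0
After op 6 (type): buf='bluego' undo_depth=2 redo_depth=0
After op 7 (undo): buf='blue' undo_depth=1 redo_depth=1
After op 8 (type): buf='bluebar' undo_depth=2 redo_depth=0

Answer: bluebar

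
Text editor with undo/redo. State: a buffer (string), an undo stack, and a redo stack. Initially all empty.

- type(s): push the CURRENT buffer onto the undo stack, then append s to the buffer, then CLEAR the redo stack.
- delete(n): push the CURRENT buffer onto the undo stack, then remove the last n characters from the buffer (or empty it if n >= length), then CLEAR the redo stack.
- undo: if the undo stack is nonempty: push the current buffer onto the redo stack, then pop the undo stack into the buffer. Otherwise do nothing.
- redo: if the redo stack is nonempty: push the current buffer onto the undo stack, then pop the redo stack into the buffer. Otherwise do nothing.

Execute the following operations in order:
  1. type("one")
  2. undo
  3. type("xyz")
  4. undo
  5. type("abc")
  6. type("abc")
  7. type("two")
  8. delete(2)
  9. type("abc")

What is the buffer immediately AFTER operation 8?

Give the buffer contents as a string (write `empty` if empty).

Answer: abcabct

Derivation:
After op 1 (type): buf='one' undo_depth=1 redo_depth=0
After op 2 (undo): buf='(empty)' undo_depth=0 redo_depth=1
After op 3 (type): buf='xyz' undo_depth=1 redo_depth=0
After op 4 (undo): buf='(empty)' undo_depth=0 redo_depth=1
After op 5 (type): buf='abc' undo_depth=1 redo_depth=0
After op 6 (type): buf='abcabc' undo_depth=2 redo_depth=0
After op 7 (type): buf='abcabctwo' undo_depth=3 redo_depth=0
After op 8 (delete): buf='abcabct' undo_depth=4 redo_depth=0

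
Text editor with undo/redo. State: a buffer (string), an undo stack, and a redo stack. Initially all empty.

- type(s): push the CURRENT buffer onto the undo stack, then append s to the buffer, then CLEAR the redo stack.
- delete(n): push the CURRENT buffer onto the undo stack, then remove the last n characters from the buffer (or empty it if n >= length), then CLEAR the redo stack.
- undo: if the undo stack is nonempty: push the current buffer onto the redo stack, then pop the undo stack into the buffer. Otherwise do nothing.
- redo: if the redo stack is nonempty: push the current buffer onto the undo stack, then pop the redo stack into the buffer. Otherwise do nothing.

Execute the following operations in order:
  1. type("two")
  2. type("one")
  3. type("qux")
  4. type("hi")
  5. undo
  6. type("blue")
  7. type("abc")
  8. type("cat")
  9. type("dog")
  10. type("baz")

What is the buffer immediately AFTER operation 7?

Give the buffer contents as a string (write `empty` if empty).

After op 1 (type): buf='two' undo_depth=1 redo_depth=0
After op 2 (type): buf='twoone' undo_depth=2 redo_depth=0
After op 3 (type): buf='twoonequx' undo_depth=3 redo_depth=0
After op 4 (type): buf='twoonequxhi' undo_depth=4 redo_depth=0
After op 5 (undo): buf='twoonequx' undo_depth=3 redo_depth=1
After op 6 (type): buf='twoonequxblue' undo_depth=4 redo_depth=0
After op 7 (type): buf='twoonequxblueabc' undo_depth=5 redo_depth=0

Answer: twoonequxblueabc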